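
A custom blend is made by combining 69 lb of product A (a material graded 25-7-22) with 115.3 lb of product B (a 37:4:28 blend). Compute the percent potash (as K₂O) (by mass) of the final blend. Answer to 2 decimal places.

Total mass = 69 + 115.3 = 184.3 lb.
K₂O mass = 22%×69 + 28%×115.3 = 47.464 lb.
% K₂O = 47.464 / 184.3 = 25.7537%.

25.75% K₂O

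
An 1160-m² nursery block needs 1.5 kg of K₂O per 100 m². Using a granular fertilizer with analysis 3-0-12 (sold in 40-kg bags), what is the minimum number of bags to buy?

4 bags

Product per 100 m² = 1.5 / 12% = 12.5 kg.
Total product = 12.5 × 1160 / 100 = 145 kg.
Bags = ⌈145 / 40⌉ = 4.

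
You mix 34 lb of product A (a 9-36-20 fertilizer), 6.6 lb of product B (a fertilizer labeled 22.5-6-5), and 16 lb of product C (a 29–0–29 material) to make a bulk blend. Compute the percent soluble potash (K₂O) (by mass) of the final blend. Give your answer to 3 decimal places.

Total mass = 34 + 6.6 + 16 = 56.6 lb.
K₂O mass = 20%×34 + 5%×6.6 + 29%×16 = 11.77 lb.
% K₂O = 11.77 / 56.6 = 20.7951%.

20.795% K₂O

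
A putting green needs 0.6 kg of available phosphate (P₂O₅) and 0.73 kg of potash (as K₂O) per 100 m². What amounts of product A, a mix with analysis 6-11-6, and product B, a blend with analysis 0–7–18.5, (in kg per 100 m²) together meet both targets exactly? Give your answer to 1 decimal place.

3.7 kg product A, 2.7 kg product B

Per-100 m² balance (a = product A, b = product B):
P₂O₅: 0.11·a + 0.07·b = 0.6
K₂O: 0.06·a + 0.185·b = 0.73
Eliminate b: (row1) − 0.07/0.185·(row2) → 0.0872973·a = 0.323784, so a = 3.70898.
Then b = (0.73 − 0.06·3.70898) / 0.185 = 2.74303.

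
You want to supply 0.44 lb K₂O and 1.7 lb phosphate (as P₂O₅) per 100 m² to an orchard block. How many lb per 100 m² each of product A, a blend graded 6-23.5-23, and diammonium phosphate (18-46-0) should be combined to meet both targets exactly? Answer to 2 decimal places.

Per-100 m² balance (a = product A, b = diammonium phosphate):
K₂O: 0.23·a + 0·b = 0.44
P₂O₅: 0.235·a + 0.46·b = 1.7
Eliminate a: (row1) − 0.23/0.235·(row2) → -0.450213·b = -1.22383, so b = 2.71834.
Back-substitute: a = (0.44 − 0·2.71834) / 0.23 = 1.91304.

1.91 lb product A, 2.72 lb diammonium phosphate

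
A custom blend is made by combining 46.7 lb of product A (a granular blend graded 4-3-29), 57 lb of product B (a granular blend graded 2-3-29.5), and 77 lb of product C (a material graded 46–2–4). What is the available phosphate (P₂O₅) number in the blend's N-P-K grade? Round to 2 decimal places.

Total mass = 46.7 + 57 + 77 = 180.7 lb.
P₂O₅ mass = 3%×46.7 + 3%×57 + 2%×77 = 4.651 lb.
% P₂O₅ = 4.651 / 180.7 = 2.57388%.

2.57% P₂O₅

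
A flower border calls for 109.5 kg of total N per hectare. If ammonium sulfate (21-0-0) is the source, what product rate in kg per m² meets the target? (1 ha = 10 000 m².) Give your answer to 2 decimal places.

0.05 kg of product per sq m

Product per hectare = 109.5 / 21% = 521.429 kg.
Convert to per m²: 521.429 × 0.0001 = 0.0521429 kg.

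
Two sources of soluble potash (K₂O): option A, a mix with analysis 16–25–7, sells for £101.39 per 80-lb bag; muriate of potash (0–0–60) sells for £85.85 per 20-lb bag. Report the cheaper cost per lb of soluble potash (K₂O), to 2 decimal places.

option A: K₂O per bag = 80 × 7% = 5.6 lb; cost = 101.39 / 5.6 = £18.1054/lb K₂O.
muriate of potash: K₂O per bag = 20 × 60% = 12 lb; cost = 85.85 / 12 = £7.1542/lb K₂O.
muriate of potash is cheaper.

£7.15 per lb K₂O (muriate of potash)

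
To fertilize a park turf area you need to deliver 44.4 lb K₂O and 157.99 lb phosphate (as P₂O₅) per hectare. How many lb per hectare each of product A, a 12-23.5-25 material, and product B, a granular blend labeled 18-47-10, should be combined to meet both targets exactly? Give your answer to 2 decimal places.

53.93 lb product A, 309.19 lb product B

Let a = lb of product A, b = lb of product B (per hectare).
K₂O: 0.25·a + 0.1·b = 44.4
P₂O₅: 0.235·a + 0.47·b = 157.99
Eliminate a: (row1) − 0.25/0.235·(row2) → -0.4·b = -123.674, so b = 309.186.
Back-substitute: a = (44.4 − 0.1·309.186) / 0.25 = 53.9255.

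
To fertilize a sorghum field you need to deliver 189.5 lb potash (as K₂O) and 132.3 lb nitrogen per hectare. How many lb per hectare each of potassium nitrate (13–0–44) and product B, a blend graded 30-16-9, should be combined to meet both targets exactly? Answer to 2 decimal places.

Per-hectare balance (a = potassium nitrate, b = product B):
K₂O: 0.44·a + 0.09·b = 189.5
N: 0.13·a + 0.3·b = 132.3
From row1: a = (189.5 − 0.09·b) / 0.44.
Into row2: 0.13·(189.5 − 0.09·b)/0.44 + 0.3·b = 132.3 → b = 279.111, a = 373.591.

373.59 lb potassium nitrate, 279.11 lb product B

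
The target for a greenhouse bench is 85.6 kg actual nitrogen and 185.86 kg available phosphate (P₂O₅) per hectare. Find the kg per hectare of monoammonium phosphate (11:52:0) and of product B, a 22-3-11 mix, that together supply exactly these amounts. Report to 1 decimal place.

344.9 kg monoammonium phosphate, 216.6 kg product B

Per-hectare balance (a = monoammonium phosphate, b = product B):
N: 0.11·a + 0.22·b = 85.6
P₂O₅: 0.52·a + 0.03·b = 185.86
Solving simultaneously: a = 344.925, b = 216.628.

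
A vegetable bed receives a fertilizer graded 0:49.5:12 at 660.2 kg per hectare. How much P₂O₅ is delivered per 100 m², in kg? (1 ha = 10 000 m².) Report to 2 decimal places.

P₂O₅ per hectare = 660.2 × 49.5% = 326.799 kg.
Convert to per 100 m²: 326.799 × 0.01 = 3.26799 kg.

3.27 kg P₂O₅ per hundred sq m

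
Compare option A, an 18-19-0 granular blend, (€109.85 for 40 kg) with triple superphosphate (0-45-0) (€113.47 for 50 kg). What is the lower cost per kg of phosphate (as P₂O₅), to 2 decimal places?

option A: P₂O₅ per bag = 40 × 19% = 7.6 kg; cost = 109.85 / 7.6 = €14.4539/kg P₂O₅.
triple superphosphate: P₂O₅ per bag = 50 × 45% = 22.5 kg; cost = 113.47 / 22.5 = €5.0431/kg P₂O₅.
triple superphosphate is cheaper.

€5.04 per kg P₂O₅ (triple superphosphate)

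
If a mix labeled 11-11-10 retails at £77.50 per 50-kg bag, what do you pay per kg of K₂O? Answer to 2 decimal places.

£15.50 per kg K₂O

K₂O in bag = 50 × 10% = 5 kg.
Cost per kg K₂O = £77.50 / 5 = £15.5000.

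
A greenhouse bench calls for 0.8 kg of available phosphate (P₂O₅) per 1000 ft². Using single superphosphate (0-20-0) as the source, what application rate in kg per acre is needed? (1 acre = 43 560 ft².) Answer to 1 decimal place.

174.2 kg of product per acre

Product per 1000 ft² = 0.8 / 20% = 4 kg.
Convert to per acre: 4 × 43.56 = 174.24 kg.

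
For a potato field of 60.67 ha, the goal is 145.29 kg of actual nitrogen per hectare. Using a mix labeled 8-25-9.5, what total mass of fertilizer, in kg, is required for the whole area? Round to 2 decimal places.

Product per hectare = 145.29 / 8% = 1816.12 kg.
Total product = 1816.12 × 60.67 = 110184.304 kg.

110184.30 kg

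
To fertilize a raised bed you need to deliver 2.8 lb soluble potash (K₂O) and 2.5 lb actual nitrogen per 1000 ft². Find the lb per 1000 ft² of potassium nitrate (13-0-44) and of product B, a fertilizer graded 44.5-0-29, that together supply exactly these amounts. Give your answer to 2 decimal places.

3.30 lb potassium nitrate, 4.66 lb product B

Let a = lb of potassium nitrate, b = lb of product B (per 1000 ft²).
K₂O: 0.44·a + 0.29·b = 2.8
N: 0.13·a + 0.445·b = 2.5
Eliminate a: (row1) − 0.44/0.13·(row2) → -1.21615·b = -5.66154, so b = 4.65528.
Back-substitute: a = (2.8 − 0.29·4.65528) / 0.44 = 3.29538.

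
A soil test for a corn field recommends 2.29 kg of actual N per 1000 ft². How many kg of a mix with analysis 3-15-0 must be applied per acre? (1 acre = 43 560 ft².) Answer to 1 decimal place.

3325.1 kg of product per acre

Product per 1000 ft² = 2.29 / 3% = 76.3333 kg.
Convert to per acre: 76.3333 × 43.56 = 3325.08 kg.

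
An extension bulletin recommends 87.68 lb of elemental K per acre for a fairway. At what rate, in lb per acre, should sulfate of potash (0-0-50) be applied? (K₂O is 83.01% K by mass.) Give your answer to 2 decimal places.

As K₂O: 87.68 / 0.8301 = 105.626 lb per acre.
Product per acre = 105.626 / 50% = 211.252 lb.

211.25 lb of product per acre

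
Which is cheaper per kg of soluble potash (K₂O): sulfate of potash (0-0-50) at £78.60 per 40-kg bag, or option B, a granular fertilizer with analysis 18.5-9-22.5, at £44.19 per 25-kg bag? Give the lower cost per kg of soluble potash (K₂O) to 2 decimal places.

£3.93 per kg K₂O (sulfate of potash)

sulfate of potash: K₂O per bag = 40 × 50% = 20 kg; cost = 78.60 / 20 = £3.9300/kg K₂O.
option B: K₂O per bag = 25 × 22.5% = 5.625 kg; cost = 44.19 / 5.625 = £7.8560/kg K₂O.
sulfate of potash is cheaper.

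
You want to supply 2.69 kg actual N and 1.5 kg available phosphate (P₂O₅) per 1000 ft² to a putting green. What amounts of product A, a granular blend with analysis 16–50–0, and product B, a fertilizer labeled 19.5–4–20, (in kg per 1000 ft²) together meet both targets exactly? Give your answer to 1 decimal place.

2.0 kg product A, 12.1 kg product B

Let a = kg of product A, b = kg of product B (per 1000 ft²).
N: 0.16·a + 0.195·b = 2.69
P₂O₅: 0.5·a + 0.04·b = 1.5
Solving simultaneously: a = 2.02964, b = 12.1295.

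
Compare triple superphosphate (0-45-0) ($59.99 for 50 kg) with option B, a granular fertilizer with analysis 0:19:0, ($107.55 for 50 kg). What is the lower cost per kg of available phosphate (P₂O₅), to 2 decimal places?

triple superphosphate: P₂O₅ per bag = 50 × 45% = 22.5 kg; cost = 59.99 / 22.5 = $2.6662/kg P₂O₅.
option B: P₂O₅ per bag = 50 × 19% = 9.5 kg; cost = 107.55 / 9.5 = $11.3211/kg P₂O₅.
triple superphosphate is cheaper.

$2.67 per kg P₂O₅ (triple superphosphate)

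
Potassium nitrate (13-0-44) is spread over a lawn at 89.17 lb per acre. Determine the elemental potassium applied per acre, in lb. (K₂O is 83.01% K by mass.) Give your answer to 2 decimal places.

32.57 lb K per acre

K₂O per acre = 89.17 × 44% = 39.2348 lb.
Elemental K = 39.2348 × 0.8301 = 32.5688 lb per acre.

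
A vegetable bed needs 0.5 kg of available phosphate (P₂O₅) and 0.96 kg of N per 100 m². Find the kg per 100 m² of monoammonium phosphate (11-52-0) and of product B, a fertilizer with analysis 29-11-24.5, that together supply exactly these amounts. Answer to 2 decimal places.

0.28 kg monoammonium phosphate, 3.20 kg product B

With a, b = kg per 100 m² of monoammonium phosphate and product B:
P₂O₅: 0.52·a + 0.11·b = 0.5
N: 0.11·a + 0.29·b = 0.96
Eliminate b: (row1) − 0.11/0.29·(row2) → 0.478276·a = 0.135862, so a = 0.284066.
Then b = (0.96 − 0.11·0.284066) / 0.29 = 3.2026.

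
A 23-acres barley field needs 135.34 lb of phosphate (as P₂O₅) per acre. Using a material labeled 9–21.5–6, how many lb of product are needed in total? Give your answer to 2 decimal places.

14478.23 lb

Product per acre = 135.34 / 21.5% = 629.488 lb.
Total product = 629.488 × 23 = 14478.233 lb.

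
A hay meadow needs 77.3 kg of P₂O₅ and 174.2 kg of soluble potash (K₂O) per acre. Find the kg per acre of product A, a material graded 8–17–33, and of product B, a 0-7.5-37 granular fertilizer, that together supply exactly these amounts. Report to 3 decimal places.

407.235 kg product A, 107.602 kg product B

Let a = kg of product A, b = kg of product B (per acre).
P₂O₅: 0.17·a + 0.075·b = 77.3
K₂O: 0.33·a + 0.37·b = 174.2
Solving simultaneously: a = 407.2346, b = 107.6016.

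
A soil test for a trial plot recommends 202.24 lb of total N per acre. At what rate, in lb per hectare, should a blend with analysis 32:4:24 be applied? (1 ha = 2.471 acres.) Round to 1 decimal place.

1561.7 lb of product per hectare

Product per acre = 202.24 / 32% = 632 lb.
Convert to per hectare: 632 × 2.471 = 1561.67 lb.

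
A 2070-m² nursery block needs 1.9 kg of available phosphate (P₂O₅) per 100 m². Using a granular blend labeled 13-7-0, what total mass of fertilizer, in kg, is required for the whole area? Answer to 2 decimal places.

Product per 100 m² = 1.9 / 7% = 27.1429 kg.
Total product = 27.1429 × 2070 / 100 = 561.857 kg.

561.86 kg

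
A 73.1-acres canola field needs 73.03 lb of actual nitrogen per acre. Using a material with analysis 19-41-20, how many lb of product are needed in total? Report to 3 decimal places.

28097.332 lb

Product per acre = 73.03 / 19% = 384.368 lb.
Total product = 384.368 × 73.1 = 28097.3316 lb.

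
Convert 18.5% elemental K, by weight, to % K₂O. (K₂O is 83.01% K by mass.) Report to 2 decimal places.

%K₂O = 18.5 / 0.8301 = 22.2865%.

22.29% K₂O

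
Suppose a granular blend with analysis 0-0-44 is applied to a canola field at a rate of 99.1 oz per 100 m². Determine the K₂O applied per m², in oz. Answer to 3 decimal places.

K₂O per 100 m² = 99.1 × 44% = 43.604 oz.
Convert to per m²: 43.604 × 0.01 = 0.43604 oz.

0.436 oz K₂O per sq m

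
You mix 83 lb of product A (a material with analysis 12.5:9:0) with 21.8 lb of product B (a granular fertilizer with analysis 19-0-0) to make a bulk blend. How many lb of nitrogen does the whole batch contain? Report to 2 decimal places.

N mass = 12.5%×83 + 19%×21.8 = 14.517 lb.

14.52 lb N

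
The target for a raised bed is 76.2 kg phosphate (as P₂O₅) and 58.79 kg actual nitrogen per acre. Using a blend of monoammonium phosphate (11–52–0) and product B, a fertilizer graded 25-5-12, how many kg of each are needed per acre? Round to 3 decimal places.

With a, b = kg per acre of monoammonium phosphate and product B:
P₂O₅: 0.52·a + 0.05·b = 76.2
N: 0.11·a + 0.25·b = 58.79
From row1: a = (76.2 − 0.05·b) / 0.52.
Into row2: 0.11·(76.2 − 0.05·b)/0.52 + 0.25·b = 58.79 → b = 178.2233, a = 129.4016.

129.402 kg monoammonium phosphate, 178.223 kg product B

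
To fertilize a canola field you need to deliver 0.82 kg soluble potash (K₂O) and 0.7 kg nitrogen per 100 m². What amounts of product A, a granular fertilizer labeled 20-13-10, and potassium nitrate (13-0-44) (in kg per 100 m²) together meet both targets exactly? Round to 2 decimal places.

Let a = kg of product A, b = kg of potassium nitrate (per 100 m²).
K₂O: 0.1·a + 0.44·b = 0.82
N: 0.2·a + 0.13·b = 0.7
Solving simultaneously: a = 2.68533, b = 1.25333.

2.69 kg product A, 1.25 kg potassium nitrate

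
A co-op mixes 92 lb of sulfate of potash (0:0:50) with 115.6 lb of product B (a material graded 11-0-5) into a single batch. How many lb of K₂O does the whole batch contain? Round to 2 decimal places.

K₂O mass = 50%×92 + 5%×115.6 = 51.78 lb.

51.78 lb K₂O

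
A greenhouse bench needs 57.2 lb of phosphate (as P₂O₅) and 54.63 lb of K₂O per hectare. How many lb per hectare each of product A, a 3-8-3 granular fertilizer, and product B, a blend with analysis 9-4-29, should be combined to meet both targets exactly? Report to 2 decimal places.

654.67 lb product A, 120.65 lb product B

Let a = lb of product A, b = lb of product B (per hectare).
P₂O₅: 0.08·a + 0.04·b = 57.2
K₂O: 0.03·a + 0.29·b = 54.63
Eliminate b: (row1) − 0.04/0.29·(row2) → 0.0758621·a = 49.6648, so a = 654.673.
Then b = (54.63 − 0.03·654.673) / 0.29 = 120.6545.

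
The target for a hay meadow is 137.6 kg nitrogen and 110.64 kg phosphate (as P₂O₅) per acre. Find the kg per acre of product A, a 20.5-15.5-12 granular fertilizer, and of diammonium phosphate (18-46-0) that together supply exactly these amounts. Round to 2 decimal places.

With a, b = kg per acre of product A and diammonium phosphate:
N: 0.205·a + 0.18·b = 137.6
P₂O₅: 0.155·a + 0.46·b = 110.64
From row1: a = (137.6 − 0.18·b) / 0.205.
Into row2: 0.155·(137.6 − 0.18·b)/0.205 + 0.46·b = 110.64 → b = 20.3795, a = 653.325.

653.33 kg product A, 20.38 kg diammonium phosphate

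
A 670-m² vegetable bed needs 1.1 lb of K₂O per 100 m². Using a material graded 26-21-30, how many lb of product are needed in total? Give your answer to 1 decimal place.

24.6 lb

Product per 100 m² = 1.1 / 30% = 3.66667 lb.
Total product = 3.66667 × 670 / 100 = 24.5667 lb.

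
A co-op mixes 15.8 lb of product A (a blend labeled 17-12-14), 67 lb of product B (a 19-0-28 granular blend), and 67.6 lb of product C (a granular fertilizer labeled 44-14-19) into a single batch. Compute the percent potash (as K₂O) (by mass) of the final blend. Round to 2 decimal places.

Total mass = 15.8 + 67 + 67.6 = 150.4 lb.
K₂O mass = 14%×15.8 + 28%×67 + 19%×67.6 = 33.816 lb.
% K₂O = 33.816 / 150.4 = 22.484%.

22.48% K₂O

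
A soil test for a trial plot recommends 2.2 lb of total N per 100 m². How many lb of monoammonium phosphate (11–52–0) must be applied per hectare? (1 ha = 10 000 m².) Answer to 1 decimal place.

2000.0 lb of product per hectare

Product per 100 m² = 2.2 / 11% = 20 lb.
Convert to per hectare: 20 × 100 = 2000 lb.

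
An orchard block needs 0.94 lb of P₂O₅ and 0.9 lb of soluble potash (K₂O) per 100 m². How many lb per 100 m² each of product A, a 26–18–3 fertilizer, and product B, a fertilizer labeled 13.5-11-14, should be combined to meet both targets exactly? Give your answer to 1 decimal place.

1.5 lb product A, 6.1 lb product B

Let a = lb of product A, b = lb of product B (per 100 m²).
P₂O₅: 0.18·a + 0.11·b = 0.94
K₂O: 0.03·a + 0.14·b = 0.9
From row1: a = (0.94 − 0.11·b) / 0.18.
Into row2: 0.03·(0.94 − 0.11·b)/0.18 + 0.14·b = 0.9 → b = 6.10959, a = 1.48858.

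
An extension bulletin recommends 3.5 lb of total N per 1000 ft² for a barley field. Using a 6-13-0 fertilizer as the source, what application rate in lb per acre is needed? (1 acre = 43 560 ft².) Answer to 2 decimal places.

2541.00 lb of product per acre

Product per 1000 ft² = 3.5 / 6% = 58.3333 lb.
Convert to per acre: 58.3333 × 43.56 = 2541 lb.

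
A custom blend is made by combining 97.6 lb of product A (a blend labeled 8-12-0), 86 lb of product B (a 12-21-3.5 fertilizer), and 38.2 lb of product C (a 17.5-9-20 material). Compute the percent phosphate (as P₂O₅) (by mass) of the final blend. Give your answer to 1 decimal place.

Total mass = 97.6 + 86 + 38.2 = 221.8 lb.
P₂O₅ mass = 12%×97.6 + 21%×86 + 9%×38.2 = 33.21 lb.
% P₂O₅ = 33.21 / 221.8 = 14.9729%.

15.0% P₂O₅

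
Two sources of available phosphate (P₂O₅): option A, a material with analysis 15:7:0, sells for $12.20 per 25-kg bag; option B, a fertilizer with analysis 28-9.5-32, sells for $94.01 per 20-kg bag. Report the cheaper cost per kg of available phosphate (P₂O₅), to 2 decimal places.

$6.97 per kg P₂O₅ (option A)

option A: P₂O₅ per bag = 25 × 7% = 1.75 kg; cost = 12.20 / 1.75 = $6.9714/kg P₂O₅.
option B: P₂O₅ per bag = 20 × 9.5% = 1.9 kg; cost = 94.01 / 1.9 = $49.4789/kg P₂O₅.
option A is cheaper.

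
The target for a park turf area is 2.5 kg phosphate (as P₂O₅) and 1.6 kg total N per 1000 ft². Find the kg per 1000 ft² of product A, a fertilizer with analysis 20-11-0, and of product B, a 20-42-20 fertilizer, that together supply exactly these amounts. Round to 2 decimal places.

Per-1000 ft² balance (a = product A, b = product B):
P₂O₅: 0.11·a + 0.42·b = 2.5
N: 0.2·a + 0.2·b = 1.6
Eliminate a: (row1) − 0.11/0.2·(row2) → 0.31·b = 1.62, so b = 5.22581.
Back-substitute: a = (2.5 − 0.42·5.22581) / 0.11 = 2.77419.

2.77 kg product A, 5.23 kg product B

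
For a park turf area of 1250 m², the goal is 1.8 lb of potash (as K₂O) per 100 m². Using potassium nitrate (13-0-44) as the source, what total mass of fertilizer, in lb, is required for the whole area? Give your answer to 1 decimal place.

51.1 lb

Product per 100 m² = 1.8 / 44% = 4.09091 lb.
Total product = 4.09091 × 1250 / 100 = 51.1364 lb.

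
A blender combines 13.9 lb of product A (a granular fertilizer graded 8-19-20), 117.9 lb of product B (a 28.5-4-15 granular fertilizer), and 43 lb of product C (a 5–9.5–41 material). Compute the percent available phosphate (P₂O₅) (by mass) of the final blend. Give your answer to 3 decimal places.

Total mass = 13.9 + 117.9 + 43 = 174.8 lb.
P₂O₅ mass = 19%×13.9 + 4%×117.9 + 9.5%×43 = 11.442 lb.
% P₂O₅ = 11.442 / 174.8 = 6.54577%.

6.546% P₂O₅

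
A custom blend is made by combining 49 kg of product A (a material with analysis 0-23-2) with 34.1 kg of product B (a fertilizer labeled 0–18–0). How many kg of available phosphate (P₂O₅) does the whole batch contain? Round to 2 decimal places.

P₂O₅ mass = 23%×49 + 18%×34.1 = 17.408 kg.

17.41 kg P₂O₅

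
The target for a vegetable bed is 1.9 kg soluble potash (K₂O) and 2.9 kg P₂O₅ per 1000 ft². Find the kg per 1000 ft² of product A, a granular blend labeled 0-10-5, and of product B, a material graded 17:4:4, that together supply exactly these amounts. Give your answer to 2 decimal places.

Per-1000 ft² balance (a = product A, b = product B):
K₂O: 0.05·a + 0.04·b = 1.9
P₂O₅: 0.1·a + 0.04·b = 2.9
Solving simultaneously: a = 20, b = 22.5.

20.00 kg product A, 22.50 kg product B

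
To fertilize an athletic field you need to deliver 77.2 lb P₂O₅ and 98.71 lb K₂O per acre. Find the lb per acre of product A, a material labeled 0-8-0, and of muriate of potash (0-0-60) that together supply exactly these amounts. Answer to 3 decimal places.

Let a = lb of product A, b = lb of muriate of potash (per acre).
P₂O₅: 0.08·a + 0·b = 77.2
K₂O: 0·a + 0.6·b = 98.71
Solving simultaneously: a = 965, b = 164.5167.

965.000 lb product A, 164.517 lb muriate of potash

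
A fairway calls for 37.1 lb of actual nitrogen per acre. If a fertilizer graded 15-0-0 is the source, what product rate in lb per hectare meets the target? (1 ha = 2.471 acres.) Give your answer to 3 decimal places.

Product per acre = 37.1 / 15% = 247.333 lb.
Convert to per hectare: 247.333 × 2.471 = 611.1607 lb.

611.161 lb of product per hectare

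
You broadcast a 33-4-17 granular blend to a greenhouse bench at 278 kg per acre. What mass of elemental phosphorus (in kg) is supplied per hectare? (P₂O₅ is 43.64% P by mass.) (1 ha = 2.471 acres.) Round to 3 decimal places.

P₂O₅ per acre = 278 × 4% = 11.12 kg.
Elemental P = 11.12 × 0.4364 = 4.85277 kg per acre.
Convert to per hectare: 4.85277 × 2.471 = 11.9912 kg.

11.991 kg P per hectare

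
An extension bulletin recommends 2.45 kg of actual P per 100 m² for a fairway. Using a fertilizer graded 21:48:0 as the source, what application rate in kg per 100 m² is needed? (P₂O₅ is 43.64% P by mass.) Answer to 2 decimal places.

11.70 kg of product per hundred sq m

As P₂O₅: 2.45 / 0.4364 = 5.61412 kg per 100 m².
Product per 100 m² = 5.61412 / 48% = 11.6961 kg.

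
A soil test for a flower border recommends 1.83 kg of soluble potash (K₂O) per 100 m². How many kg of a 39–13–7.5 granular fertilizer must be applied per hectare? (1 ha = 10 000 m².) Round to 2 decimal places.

2440.00 kg of product per hectare

Product per 100 m² = 1.83 / 7.5% = 24.4 kg.
Convert to per hectare: 24.4 × 100 = 2440 kg.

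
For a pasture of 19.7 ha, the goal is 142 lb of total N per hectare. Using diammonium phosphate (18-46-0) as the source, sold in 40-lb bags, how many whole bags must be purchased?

Product per hectare = 142 / 18% = 788.889 lb.
Total product = 788.889 × 19.7 = 15541.1 lb.
Bags = ⌈15541.1 / 40⌉ = 389.

389 bags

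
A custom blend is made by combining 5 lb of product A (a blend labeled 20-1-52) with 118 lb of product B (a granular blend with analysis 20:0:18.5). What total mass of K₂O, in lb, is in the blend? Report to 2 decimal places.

K₂O mass = 52%×5 + 18.5%×118 = 24.43 lb.

24.43 lb K₂O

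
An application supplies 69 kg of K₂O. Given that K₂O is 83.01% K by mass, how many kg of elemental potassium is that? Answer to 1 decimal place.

K = 69 × 0.8301 = 57.2769 kg.

57.3 kg K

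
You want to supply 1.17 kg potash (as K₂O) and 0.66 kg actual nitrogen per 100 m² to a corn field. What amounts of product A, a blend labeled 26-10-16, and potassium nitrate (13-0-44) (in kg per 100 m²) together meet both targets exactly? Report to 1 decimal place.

1.5 kg product A, 2.1 kg potassium nitrate

Per-100 m² balance (a = product A, b = potassium nitrate):
K₂O: 0.16·a + 0.44·b = 1.17
N: 0.26·a + 0.13·b = 0.66
Solving simultaneously: a = 1.47756, b = 2.12179.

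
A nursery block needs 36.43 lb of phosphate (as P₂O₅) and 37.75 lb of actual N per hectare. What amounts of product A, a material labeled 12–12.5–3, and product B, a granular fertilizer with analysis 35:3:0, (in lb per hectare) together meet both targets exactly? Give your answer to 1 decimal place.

289.4 lb product A, 8.6 lb product B

Let a = lb of product A, b = lb of product B (per hectare).
P₂O₅: 0.125·a + 0.03·b = 36.43
N: 0.12·a + 0.35·b = 37.75
Eliminate b: (row1) − 0.03/0.35·(row2) → 0.114714·a = 33.1943, so a = 289.365.
Then b = (37.75 − 0.12·289.365) / 0.35 = 8.64633.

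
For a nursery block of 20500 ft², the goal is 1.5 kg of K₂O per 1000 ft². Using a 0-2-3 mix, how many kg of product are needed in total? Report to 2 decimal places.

Product per 1000 ft² = 1.5 / 3% = 50 kg.
Total product = 50 × 20500 / 1000 = 1025 kg.

1025.00 kg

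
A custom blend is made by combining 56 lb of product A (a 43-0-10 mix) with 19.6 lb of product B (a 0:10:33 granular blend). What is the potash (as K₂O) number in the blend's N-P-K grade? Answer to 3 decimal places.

Total mass = 56 + 19.6 = 75.6 lb.
K₂O mass = 10%×56 + 33%×19.6 = 12.068 lb.
% K₂O = 12.068 / 75.6 = 15.96296%.

15.963% K₂O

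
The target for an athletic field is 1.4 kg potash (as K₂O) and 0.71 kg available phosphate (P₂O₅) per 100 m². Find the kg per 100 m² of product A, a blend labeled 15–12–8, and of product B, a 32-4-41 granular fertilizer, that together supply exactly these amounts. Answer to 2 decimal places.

5.11 kg product A, 2.42 kg product B

With a, b = kg per 100 m² of product A and product B:
K₂O: 0.08·a + 0.41·b = 1.4
P₂O₅: 0.12·a + 0.04·b = 0.71
Solving simultaneously: a = 5.11087, b = 2.41739.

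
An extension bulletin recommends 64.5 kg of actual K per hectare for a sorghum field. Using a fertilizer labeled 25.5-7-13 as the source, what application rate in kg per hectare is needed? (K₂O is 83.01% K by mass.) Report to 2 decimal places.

597.70 kg of product per hectare

As K₂O: 64.5 / 0.8301 = 77.7015 kg per hectare.
Product per hectare = 77.7015 / 13% = 597.704 kg.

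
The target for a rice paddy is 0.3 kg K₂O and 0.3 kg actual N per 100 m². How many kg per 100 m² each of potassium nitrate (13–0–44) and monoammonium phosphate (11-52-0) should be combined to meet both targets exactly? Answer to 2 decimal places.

0.68 kg potassium nitrate, 1.92 kg monoammonium phosphate

With a, b = kg per 100 m² of potassium nitrate and monoammonium phosphate:
K₂O: 0.44·a + 0·b = 0.3
N: 0.13·a + 0.11·b = 0.3
Eliminate a: (row1) − 0.44/0.13·(row2) → -0.372308·b = -0.715385, so b = 1.92149.
Back-substitute: a = (0.3 − 0·1.92149) / 0.44 = 0.681818.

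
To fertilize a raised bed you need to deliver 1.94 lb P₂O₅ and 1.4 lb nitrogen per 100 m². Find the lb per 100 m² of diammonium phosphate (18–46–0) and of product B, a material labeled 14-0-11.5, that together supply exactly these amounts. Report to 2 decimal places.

Let a = lb of diammonium phosphate, b = lb of product B (per 100 m²).
P₂O₅: 0.46·a + 0·b = 1.94
N: 0.18·a + 0.14·b = 1.4
Eliminate a: (row1) − 0.46/0.18·(row2) → -0.357778·b = -1.63778, so b = 4.57764.
Back-substitute: a = (1.94 − 0·4.57764) / 0.46 = 4.21739.

4.22 lb diammonium phosphate, 4.58 lb product B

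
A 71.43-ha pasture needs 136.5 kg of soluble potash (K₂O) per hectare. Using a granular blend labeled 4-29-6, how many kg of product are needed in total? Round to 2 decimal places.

Product per hectare = 136.5 / 6% = 2275 kg.
Total product = 2275 × 71.43 = 162503.25 kg.

162503.25 kg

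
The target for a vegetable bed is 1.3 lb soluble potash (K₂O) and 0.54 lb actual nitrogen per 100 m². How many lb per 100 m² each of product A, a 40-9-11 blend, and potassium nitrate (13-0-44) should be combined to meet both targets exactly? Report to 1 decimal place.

0.4 lb product A, 2.8 lb potassium nitrate

Let a = lb of product A, b = lb of potassium nitrate (per 100 m²).
K₂O: 0.11·a + 0.44·b = 1.3
N: 0.4·a + 0.13·b = 0.54
From row1: a = (1.3 − 0.44·b) / 0.11.
Into row2: 0.4·(1.3 − 0.44·b)/0.11 + 0.13·b = 0.54 → b = 2.84848, a = 0.424242.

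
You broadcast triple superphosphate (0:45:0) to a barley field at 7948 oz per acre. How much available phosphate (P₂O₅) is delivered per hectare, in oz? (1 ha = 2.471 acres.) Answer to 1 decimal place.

8837.8 oz P₂O₅ per hectare

P₂O₅ per acre = 7948 × 45% = 3576.6 oz.
Convert to per hectare: 3576.6 × 2.471 = 8837.78 oz.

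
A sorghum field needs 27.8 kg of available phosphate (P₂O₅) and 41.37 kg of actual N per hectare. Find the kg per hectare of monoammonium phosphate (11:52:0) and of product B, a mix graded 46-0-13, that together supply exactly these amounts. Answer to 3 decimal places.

53.462 kg monoammonium phosphate, 77.151 kg product B

Per-hectare balance (a = monoammonium phosphate, b = product B):
P₂O₅: 0.52·a + 0·b = 27.8
N: 0.11·a + 0.46·b = 41.37
From row1: a = (27.8 − 0·b) / 0.52.
Into row2: 0.11·(27.8 − 0·b)/0.52 + 0.46·b = 41.37 → b = 77.1505, a = 53.4615.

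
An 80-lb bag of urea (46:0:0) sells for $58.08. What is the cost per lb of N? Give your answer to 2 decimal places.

N in bag = 80 × 46% = 36.8 lb.
Cost per lb N = $58.08 / 36.8 = $1.5783.

$1.58 per lb N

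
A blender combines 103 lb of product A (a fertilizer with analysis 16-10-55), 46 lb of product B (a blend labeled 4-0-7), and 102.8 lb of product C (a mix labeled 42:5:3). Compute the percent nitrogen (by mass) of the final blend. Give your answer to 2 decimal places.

24.42% N

Total mass = 103 + 46 + 102.8 = 251.8 lb.
N mass = 16%×103 + 4%×46 + 42%×102.8 = 61.496 lb.
% N = 61.496 / 251.8 = 24.4226%.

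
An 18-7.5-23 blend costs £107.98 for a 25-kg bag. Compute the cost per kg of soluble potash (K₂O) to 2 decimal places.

£18.78 per kg K₂O

K₂O in bag = 25 × 23% = 5.75 kg.
Cost per kg K₂O = £107.98 / 5.75 = £18.7791.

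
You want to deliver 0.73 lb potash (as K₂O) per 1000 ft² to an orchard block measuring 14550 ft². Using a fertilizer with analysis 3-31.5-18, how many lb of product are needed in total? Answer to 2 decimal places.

59.01 lb

Product per 1000 ft² = 0.73 / 18% = 4.05556 lb.
Total product = 4.05556 × 14550 / 1000 = 59.0083 lb.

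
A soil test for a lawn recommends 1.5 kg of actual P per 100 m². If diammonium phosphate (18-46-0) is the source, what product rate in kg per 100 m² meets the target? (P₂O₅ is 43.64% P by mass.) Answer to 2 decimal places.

7.47 kg of product per hundred sq m

As P₂O₅: 1.5 / 0.4364 = 3.43721 kg per 100 m².
Product per 100 m² = 3.43721 / 46% = 7.4722 kg.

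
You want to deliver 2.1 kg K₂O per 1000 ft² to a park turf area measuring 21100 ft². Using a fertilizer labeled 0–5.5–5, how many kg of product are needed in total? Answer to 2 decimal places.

Product per 1000 ft² = 2.1 / 5% = 42 kg.
Total product = 42 × 21100 / 1000 = 886.2 kg.

886.20 kg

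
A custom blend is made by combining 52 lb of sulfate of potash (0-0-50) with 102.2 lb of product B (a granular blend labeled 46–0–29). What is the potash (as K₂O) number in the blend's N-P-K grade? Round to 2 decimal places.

Total mass = 52 + 102.2 = 154.2 lb.
K₂O mass = 50%×52 + 29%×102.2 = 55.638 lb.
% K₂O = 55.638 / 154.2 = 36.0817%.

36.08% K₂O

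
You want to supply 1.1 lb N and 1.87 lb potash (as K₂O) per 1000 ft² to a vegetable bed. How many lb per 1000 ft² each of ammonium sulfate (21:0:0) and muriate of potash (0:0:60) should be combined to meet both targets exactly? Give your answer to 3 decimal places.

5.238 lb ammonium sulfate, 3.117 lb muriate of potash

Let a = lb of ammonium sulfate, b = lb of muriate of potash (per 1000 ft²).
N: 0.21·a + 0·b = 1.1
K₂O: 0·a + 0.6·b = 1.87
Solving simultaneously: a = 5.2381, b = 3.11667.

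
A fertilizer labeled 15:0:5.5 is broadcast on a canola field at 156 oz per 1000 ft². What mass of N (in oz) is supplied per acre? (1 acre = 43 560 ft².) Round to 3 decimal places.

nitrogen per 1000 ft² = 156 × 15% = 23.4 oz.
Convert to per acre: 23.4 × 43.56 = 1019.304 oz.

1019.304 oz N per acre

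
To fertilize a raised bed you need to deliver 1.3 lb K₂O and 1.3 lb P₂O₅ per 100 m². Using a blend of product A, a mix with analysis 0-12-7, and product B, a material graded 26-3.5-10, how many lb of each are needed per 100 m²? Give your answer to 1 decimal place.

With a, b = lb per 100 m² of product A and product B:
K₂O: 0.07·a + 0.1·b = 1.3
P₂O₅: 0.12·a + 0.035·b = 1.3
Eliminate b: (row1) − 0.1/0.035·(row2) → -0.272857·a = -2.41429, so a = 8.84817.
Then b = (1.3 − 0.12·8.84817) / 0.035 = 6.80628.

8.8 lb product A, 6.8 lb product B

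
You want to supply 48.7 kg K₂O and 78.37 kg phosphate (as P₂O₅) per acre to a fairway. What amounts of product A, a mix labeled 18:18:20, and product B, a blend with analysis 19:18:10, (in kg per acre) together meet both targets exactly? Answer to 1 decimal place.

With a, b = kg per acre of product A and product B:
K₂O: 0.2·a + 0.1·b = 48.7
P₂O₅: 0.18·a + 0.18·b = 78.37
From row1: a = (48.7 − 0.1·b) / 0.2.
Into row2: 0.18·(48.7 − 0.1·b)/0.2 + 0.18·b = 78.37 → b = 383.778, a = 51.6111.

51.6 kg product A, 383.8 kg product B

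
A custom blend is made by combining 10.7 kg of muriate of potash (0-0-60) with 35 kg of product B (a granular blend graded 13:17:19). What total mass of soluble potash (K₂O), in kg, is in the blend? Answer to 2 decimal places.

13.07 kg K₂O

K₂O mass = 60%×10.7 + 19%×35 = 13.07 kg.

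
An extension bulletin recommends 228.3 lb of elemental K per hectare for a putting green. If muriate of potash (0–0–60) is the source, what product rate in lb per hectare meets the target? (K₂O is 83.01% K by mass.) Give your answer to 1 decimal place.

As K₂O: 228.3 / 0.8301 = 275.027 lb per hectare.
Product per hectare = 275.027 / 60% = 458.379 lb.

458.4 lb of product per hectare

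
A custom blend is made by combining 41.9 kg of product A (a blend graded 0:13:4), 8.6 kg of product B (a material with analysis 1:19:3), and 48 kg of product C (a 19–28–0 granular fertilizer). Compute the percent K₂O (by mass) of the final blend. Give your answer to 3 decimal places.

1.963% K₂O

Total mass = 41.9 + 8.6 + 48 = 98.5 kg.
K₂O mass = 4%×41.9 + 3%×8.6 + 0%×48 = 1.934 kg.
% K₂O = 1.934 / 98.5 = 1.96345%.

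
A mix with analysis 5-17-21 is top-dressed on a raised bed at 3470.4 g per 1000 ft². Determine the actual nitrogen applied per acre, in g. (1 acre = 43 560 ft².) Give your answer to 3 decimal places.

7558.531 g N per acre

nitrogen per 1000 ft² = 3470.4 × 5% = 173.52 g.
Convert to per acre: 173.52 × 43.56 = 7558.5312 g.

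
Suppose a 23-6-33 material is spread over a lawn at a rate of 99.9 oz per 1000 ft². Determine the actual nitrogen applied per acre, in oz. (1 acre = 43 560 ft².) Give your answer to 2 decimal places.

1000.88 oz N per acre

nitrogen per 1000 ft² = 99.9 × 23% = 22.977 oz.
Convert to per acre: 22.977 × 43.56 = 1000.878 oz.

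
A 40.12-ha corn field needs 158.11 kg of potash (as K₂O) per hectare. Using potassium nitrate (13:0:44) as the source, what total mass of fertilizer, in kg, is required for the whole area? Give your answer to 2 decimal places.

Product per hectare = 158.11 / 44% = 359.341 kg.
Total product = 359.341 × 40.12 = 14416.757 kg.

14416.76 kg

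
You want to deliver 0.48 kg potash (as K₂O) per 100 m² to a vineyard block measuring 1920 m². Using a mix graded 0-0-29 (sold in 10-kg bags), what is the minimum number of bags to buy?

Product per 100 m² = 0.48 / 29% = 1.65517 kg.
Total product = 1.65517 × 1920 / 100 = 31.7793 kg.
Bags = ⌈31.7793 / 10⌉ = 4.

4 bags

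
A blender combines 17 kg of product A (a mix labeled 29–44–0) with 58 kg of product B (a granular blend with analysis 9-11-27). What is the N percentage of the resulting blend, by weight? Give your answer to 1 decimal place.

13.5% N

Total mass = 17 + 58 = 75 kg.
N mass = 29%×17 + 9%×58 = 10.15 kg.
% N = 10.15 / 75 = 13.5333%.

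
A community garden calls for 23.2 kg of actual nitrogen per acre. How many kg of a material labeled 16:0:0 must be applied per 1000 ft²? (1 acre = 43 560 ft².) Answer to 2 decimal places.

Product per acre = 23.2 / 16% = 145 kg.
Convert to per 1000 ft²: 145 × 0.0229568 = 3.32874 kg.

3.33 kg of product per thousand sq ft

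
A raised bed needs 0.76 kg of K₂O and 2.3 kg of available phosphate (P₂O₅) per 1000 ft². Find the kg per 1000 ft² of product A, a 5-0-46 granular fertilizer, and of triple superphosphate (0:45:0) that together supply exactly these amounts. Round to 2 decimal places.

1.65 kg product A, 5.11 kg triple superphosphate

Per-1000 ft² balance (a = product A, b = triple superphosphate):
K₂O: 0.46·a + 0·b = 0.76
P₂O₅: 0·a + 0.45·b = 2.3
Solving simultaneously: a = 1.65217, b = 5.11111.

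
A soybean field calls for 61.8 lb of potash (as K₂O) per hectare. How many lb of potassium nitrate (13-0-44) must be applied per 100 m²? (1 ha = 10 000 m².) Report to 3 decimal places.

1.405 lb of product per hundred sq m

Product per hectare = 61.8 / 44% = 140.455 lb.
Convert to per 100 m²: 140.455 × 0.01 = 1.40455 lb.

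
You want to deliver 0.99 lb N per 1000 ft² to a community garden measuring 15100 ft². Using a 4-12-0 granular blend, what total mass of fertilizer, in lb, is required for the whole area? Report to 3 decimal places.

373.725 lb

Product per 1000 ft² = 0.99 / 4% = 24.75 lb.
Total product = 24.75 × 15100 / 1000 = 373.725 lb.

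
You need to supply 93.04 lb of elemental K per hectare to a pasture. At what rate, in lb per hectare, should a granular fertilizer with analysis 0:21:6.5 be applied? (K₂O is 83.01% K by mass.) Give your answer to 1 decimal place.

As K₂O: 93.04 / 0.8301 = 112.083 lb per hectare.
Product per hectare = 112.083 / 6.5% = 1724.35 lb.

1724.4 lb of product per hectare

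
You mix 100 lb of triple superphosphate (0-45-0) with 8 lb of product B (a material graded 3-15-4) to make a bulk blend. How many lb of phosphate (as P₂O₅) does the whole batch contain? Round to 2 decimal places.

46.20 lb P₂O₅

P₂O₅ mass = 45%×100 + 15%×8 = 46.2 lb.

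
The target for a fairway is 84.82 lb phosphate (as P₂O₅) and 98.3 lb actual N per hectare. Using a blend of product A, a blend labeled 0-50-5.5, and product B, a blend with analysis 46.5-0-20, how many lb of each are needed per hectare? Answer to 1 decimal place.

169.6 lb product A, 211.4 lb product B

Per-hectare balance (a = product A, b = product B):
P₂O₅: 0.5·a + 0·b = 84.82
N: 0·a + 0.465·b = 98.3
Solving simultaneously: a = 169.64, b = 211.398.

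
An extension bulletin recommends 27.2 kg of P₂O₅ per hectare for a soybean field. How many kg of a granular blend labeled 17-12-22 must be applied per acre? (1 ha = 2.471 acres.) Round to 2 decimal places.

Product per hectare = 27.2 / 12% = 226.667 kg.
Convert to per acre: 226.667 × 0.404694 = 91.7307 kg.

91.73 kg of product per acre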